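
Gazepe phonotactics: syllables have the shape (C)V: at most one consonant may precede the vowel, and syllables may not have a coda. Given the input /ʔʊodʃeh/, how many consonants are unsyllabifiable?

2

Under (C)V, the unsyllabifiable consonants are /d/, /h/ (no codas are permitted; onsets are limited to one consonant).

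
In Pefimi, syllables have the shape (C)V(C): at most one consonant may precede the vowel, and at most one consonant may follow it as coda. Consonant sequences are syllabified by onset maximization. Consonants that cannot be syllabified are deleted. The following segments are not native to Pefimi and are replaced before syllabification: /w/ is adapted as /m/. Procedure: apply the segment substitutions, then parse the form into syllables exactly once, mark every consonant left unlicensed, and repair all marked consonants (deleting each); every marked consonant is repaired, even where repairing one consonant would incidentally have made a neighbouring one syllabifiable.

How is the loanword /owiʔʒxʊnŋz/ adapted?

Substitution: /w/ → /m/, giving /omiʔʒxʊnŋz/.
The consonants /ʒ/, /ŋ/, /z/ cannot be parsed into a legal (C)V(C) syllable (at most one coda consonant is licensed; onsets are limited to one consonant).
Deleting the stranded consonants removes /ʒ/, /ŋ/, /z/.

omiʔxʊn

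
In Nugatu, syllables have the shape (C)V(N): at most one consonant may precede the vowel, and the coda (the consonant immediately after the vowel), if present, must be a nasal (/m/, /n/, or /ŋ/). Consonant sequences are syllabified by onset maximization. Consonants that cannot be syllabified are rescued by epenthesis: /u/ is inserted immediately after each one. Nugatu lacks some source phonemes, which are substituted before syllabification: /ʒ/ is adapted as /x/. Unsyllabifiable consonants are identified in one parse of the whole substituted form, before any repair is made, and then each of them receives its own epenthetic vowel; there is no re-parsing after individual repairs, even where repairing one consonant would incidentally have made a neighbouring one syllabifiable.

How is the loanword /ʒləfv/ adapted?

Substitution: /ʒ/ → /x/, giving /xləfv/.
Under (C)V(N), the unsyllabifiable consonants are /x/, /f/, /v/ (only a nasal (/m/, /n/, or /ŋ/) is licensed in coda position; onsets are limited to one consonant).
Each unlicensed consonant becomes the onset of a new syllable: /x/ → /xu/, /f/ → /fu/, /v/ → /vu/.

xuləfuvu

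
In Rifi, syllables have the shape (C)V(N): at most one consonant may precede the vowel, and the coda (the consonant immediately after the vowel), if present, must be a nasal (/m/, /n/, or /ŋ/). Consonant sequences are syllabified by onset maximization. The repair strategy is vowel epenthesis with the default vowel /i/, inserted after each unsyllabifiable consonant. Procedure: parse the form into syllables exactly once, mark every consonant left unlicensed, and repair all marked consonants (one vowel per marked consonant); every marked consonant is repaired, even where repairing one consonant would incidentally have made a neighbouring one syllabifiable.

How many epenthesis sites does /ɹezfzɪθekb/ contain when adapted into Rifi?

The unsyllabifiable consonants are /z/, /f/, /k/, /b/; each receives one epenthetic vowel.

4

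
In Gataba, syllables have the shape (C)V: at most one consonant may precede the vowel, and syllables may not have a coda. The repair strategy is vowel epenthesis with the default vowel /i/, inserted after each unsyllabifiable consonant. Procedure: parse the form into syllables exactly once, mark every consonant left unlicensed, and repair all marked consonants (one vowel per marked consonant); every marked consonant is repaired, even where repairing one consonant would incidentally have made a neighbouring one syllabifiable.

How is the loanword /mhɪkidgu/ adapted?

mihɪkidigu

The consonants /m/, /d/ cannot be parsed into a legal (C)V syllable (no codas are permitted; onsets are limited to one consonant).
Inserting the epenthetic vowel yields /m/ → /mi/, /d/ → /di/.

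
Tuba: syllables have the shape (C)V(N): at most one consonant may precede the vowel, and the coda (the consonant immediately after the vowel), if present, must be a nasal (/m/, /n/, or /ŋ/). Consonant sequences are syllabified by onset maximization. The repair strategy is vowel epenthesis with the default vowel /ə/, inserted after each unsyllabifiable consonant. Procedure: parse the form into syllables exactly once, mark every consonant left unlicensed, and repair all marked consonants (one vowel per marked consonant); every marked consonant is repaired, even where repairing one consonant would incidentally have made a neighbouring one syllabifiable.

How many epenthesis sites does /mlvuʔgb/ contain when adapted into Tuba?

The unsyllabifiable consonants are /m/, /l/, /ʔ/, /g/, /b/; each receives one epenthetic vowel.

5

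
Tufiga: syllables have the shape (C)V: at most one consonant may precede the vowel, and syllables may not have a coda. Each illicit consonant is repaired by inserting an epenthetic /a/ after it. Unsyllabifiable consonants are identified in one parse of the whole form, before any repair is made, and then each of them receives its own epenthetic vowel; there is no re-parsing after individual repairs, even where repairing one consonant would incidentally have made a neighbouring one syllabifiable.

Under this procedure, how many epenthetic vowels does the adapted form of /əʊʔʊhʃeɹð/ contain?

The unsyllabifiable consonants are /h/, /ɹ/, /ð/; each receives one epenthetic vowel.

3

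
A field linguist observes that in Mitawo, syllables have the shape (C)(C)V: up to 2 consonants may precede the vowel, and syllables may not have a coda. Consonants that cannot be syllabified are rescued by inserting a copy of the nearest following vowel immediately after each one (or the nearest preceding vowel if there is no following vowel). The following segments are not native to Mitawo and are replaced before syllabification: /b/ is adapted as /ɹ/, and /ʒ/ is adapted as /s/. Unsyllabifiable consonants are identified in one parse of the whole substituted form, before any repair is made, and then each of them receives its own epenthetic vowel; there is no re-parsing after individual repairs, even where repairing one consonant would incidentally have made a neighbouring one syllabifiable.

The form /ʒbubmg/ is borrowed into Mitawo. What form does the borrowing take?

sɹuɹumugu

Substitution: /ʒ/ → /s/, /b/ → /ɹ/, giving /sɹuɹmg/.
Under (C)(C)V, the unsyllabifiable consonants are /ɹ/, /m/, /g/ (no codas are permitted; onsets may contain at most 2 consonants).
Each unlicensed consonant becomes the onset of a new syllable: /ɹ/ → /ɹu/, /m/ → /mu/, /g/ → /gu/.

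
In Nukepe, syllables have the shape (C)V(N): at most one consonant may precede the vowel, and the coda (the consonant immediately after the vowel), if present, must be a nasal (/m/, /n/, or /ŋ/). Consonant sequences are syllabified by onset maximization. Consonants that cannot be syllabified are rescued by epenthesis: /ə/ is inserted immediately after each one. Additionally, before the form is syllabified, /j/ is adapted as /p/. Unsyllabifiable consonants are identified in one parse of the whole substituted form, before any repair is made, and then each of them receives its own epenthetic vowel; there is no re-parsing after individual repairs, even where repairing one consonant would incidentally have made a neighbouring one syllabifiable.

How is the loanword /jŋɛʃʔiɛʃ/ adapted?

pəŋɛʃəʔiɛʃə

Substitution: /j/ → /p/, giving /pŋɛʃʔiɛʃ/.
Under (C)V(N), the unsyllabifiable consonants are /p/, /ʃ/, /ʃ/ (only a nasal (/m/, /n/, or /ŋ/) is licensed in coda position; onsets are limited to one consonant).
Each unlicensed consonant becomes the onset of a new syllable: /p/ → /pə/, /ʃ/ → /ʃə/, /ʃ/ → /ʃə/.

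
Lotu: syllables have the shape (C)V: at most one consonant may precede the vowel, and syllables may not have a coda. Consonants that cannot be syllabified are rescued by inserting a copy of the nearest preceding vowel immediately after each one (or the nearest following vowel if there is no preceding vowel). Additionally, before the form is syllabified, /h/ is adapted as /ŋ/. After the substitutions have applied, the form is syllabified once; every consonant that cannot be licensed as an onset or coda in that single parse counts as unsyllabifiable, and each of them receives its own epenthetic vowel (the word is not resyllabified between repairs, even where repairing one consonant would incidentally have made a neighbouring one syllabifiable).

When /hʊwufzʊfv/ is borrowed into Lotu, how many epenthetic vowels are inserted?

3

After substitution the input is /ŋʊwufzʊfv/.
The unsyllabifiable consonants are /f/, /f/, /v/; each receives one epenthetic vowel.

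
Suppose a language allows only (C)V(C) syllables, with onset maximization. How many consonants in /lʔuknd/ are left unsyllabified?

Syllabifying with onset maximization leaves /l/, /n/, /d/ stranded (at most one coda consonant is licensed; onsets are limited to one consonant).

3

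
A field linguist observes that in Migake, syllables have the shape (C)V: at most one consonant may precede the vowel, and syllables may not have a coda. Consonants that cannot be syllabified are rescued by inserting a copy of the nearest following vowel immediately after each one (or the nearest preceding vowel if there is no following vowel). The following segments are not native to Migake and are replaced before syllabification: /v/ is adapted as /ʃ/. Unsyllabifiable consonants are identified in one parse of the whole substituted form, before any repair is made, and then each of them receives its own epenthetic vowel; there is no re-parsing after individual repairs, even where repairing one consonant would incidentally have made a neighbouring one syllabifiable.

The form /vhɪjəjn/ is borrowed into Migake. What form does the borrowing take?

ʃɪhɪjəjənə

Substitution: /v/ → /ʃ/, giving /ʃhɪjəjn/.
The consonants /ʃ/, /j/, /n/ cannot be parsed into a legal (C)V syllable (no codas are permitted; onsets are limited to one consonant).
Inserting the epenthetic vowel yields /ʃ/ → /ʃɪ/, /j/ → /jə/, /n/ → /nə/.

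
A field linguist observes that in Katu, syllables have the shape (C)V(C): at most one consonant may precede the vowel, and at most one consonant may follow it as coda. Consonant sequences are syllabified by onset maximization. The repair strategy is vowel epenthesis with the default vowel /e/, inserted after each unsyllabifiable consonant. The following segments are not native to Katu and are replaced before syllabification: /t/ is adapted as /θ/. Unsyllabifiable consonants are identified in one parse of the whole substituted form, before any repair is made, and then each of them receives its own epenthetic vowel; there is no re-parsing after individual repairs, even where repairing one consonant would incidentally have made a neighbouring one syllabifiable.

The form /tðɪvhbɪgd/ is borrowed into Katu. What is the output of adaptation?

Substitution: /t/ → /θ/, giving /θðɪvhbɪgd/.
Under (C)V(C), the unsyllabifiable consonants are /θ/, /h/, /d/ (at most one coda consonant is licensed; onsets are limited to one consonant).
Each unlicensed consonant becomes the onset of a new syllable: /θ/ → /θe/, /h/ → /he/, /d/ → /de/.

θeðɪvhebɪgde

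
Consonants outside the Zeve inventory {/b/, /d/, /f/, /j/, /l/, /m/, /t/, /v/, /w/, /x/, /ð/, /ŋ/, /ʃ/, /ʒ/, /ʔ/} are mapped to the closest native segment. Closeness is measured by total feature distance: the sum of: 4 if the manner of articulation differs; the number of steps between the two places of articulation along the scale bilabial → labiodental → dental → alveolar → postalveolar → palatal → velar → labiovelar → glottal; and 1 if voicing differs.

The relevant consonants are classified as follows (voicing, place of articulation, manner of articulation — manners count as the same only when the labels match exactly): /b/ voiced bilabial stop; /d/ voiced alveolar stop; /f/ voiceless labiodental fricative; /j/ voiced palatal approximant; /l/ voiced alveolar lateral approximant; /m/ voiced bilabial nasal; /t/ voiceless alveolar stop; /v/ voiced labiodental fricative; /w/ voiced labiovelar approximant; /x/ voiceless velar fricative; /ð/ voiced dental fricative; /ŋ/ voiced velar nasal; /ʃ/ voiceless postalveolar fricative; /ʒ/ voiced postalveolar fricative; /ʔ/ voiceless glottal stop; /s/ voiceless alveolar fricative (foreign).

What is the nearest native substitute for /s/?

/ʃ/ is closest: same manner (fricative), place distance 1 (alveolar→postalveolar), same voicing; total 1. Next closest is /f/ at distance 2.

ʃ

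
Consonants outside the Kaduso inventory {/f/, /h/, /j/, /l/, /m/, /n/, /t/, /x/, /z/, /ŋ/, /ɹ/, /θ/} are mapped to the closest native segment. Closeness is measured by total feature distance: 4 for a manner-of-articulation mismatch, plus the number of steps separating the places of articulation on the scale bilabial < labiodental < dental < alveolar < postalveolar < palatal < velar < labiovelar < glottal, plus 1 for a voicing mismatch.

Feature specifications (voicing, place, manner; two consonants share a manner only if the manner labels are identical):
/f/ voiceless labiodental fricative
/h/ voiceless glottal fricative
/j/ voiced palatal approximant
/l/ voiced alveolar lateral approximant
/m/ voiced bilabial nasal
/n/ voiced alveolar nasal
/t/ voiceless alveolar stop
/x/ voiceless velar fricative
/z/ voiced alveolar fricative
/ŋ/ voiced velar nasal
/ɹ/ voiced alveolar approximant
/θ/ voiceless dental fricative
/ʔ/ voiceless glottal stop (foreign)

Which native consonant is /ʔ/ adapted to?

/h/ is closest: manner differs (stop→fricative, +4), place distance 0 (glottal→glottal), same voicing; total 4. Next closest is /t/ at distance 5.

h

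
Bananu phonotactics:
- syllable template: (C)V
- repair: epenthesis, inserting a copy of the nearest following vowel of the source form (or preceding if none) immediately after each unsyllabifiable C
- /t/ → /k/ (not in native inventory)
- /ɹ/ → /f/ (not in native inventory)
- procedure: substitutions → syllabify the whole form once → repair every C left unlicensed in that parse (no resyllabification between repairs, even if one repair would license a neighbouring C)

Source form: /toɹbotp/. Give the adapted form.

Substitution: /t/ → /k/, /ɹ/ → /f/, giving /kofbokp/.
Syllabifying with onset maximization leaves /f/, /k/, /p/ stranded (no codas are permitted; onsets are limited to one consonant).
Epenthesis after each stranded consonant: /f/ → /fo/, /k/ → /ko/, /p/ → /po/.

kofobokopo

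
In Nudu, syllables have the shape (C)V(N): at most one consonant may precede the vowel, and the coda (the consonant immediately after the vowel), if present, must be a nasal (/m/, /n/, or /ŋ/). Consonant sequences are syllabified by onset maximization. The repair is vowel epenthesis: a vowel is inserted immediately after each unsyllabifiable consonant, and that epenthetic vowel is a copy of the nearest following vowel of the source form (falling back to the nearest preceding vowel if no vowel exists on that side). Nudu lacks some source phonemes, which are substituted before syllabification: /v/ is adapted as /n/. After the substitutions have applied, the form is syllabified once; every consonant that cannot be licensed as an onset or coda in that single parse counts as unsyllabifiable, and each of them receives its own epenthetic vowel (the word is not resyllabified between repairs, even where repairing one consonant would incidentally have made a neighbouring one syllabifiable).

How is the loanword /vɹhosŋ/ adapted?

noɹohosoŋo

Substitution: /v/ → /n/, giving /nɹhosŋ/.
Under (C)V(N), the unsyllabifiable consonants are /n/, /ɹ/, /s/, /ŋ/ (only a nasal (/m/, /n/, or /ŋ/) is licensed in coda position; onsets are limited to one consonant).
Inserting the epenthetic vowel yields /n/ → /no/, /ɹ/ → /ɹo/, /s/ → /so/, /ŋ/ → /ŋo/.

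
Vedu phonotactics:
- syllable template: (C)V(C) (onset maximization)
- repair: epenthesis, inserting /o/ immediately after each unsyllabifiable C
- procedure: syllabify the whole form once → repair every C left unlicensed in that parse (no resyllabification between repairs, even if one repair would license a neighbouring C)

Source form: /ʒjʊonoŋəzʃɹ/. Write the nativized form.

Syllabifying with onset maximization leaves /ʒ/, /ʃ/, /ɹ/ stranded (at most one coda consonant is licensed; onsets are limited to one consonant).
Inserting the epenthetic vowel yields /ʒ/ → /ʒo/, /ʃ/ → /ʃo/, /ɹ/ → /ɹo/.

ʒojʊonoŋəzʃoɹo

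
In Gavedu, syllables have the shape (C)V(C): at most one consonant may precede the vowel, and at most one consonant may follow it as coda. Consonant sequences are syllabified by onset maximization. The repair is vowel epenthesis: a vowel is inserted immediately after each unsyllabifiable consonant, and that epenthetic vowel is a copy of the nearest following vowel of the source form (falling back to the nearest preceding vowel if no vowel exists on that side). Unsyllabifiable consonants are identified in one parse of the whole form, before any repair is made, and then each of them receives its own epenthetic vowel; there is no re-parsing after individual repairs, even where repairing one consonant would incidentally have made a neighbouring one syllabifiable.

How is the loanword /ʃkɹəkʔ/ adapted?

ʃəkəɹəkʔə

Under (C)V(C), the unsyllabifiable consonants are /ʃ/, /k/, /ʔ/ (at most one coda consonant is licensed; onsets are limited to one consonant).
Each unlicensed consonant becomes the onset of a new syllable: /ʃ/ → /ʃə/, /k/ → /kə/, /ʔ/ → /ʔə/.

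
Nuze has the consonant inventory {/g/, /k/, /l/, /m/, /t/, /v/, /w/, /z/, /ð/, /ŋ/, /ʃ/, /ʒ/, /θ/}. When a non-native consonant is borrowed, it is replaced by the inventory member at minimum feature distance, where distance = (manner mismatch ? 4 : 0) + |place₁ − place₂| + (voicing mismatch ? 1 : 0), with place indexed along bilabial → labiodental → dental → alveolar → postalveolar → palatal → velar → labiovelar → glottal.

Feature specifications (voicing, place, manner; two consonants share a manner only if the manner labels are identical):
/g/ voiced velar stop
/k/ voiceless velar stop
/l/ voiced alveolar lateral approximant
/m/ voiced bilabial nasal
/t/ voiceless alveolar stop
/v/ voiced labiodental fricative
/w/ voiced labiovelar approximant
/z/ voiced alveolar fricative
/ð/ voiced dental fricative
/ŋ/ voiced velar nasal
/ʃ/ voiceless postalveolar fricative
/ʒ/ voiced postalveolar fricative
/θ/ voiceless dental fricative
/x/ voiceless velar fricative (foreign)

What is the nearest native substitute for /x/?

ʃ

/ʃ/ is closest: same manner (fricative), place distance 2 (velar→postalveolar), same voicing; total 2. Next closest is /ʒ/ at distance 3.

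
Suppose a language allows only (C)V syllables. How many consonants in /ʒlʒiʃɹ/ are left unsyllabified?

4

The consonants /ʒ/, /l/, /ʃ/, /ɹ/ cannot be parsed into a legal (C)V syllable (no codas are permitted; onsets are limited to one consonant).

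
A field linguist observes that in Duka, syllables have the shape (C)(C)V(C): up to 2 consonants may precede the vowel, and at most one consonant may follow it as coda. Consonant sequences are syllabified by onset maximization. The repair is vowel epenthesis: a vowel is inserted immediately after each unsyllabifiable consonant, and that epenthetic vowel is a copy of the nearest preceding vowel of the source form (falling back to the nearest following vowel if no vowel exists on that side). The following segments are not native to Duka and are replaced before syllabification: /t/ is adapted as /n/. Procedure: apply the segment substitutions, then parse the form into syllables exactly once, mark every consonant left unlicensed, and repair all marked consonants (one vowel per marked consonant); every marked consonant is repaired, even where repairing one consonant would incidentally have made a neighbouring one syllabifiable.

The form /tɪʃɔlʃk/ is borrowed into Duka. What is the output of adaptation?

Substitution: /t/ → /n/, giving /nɪʃɔlʃk/.
Under (C)(C)V(C), the unsyllabifiable consonants are /ʃ/, /k/ (at most one coda consonant is licensed; onsets may contain at most 2 consonants).
Epenthesis after each stranded consonant: /ʃ/ → /ʃɔ/, /k/ → /kɔ/.

nɪʃɔlʃɔkɔ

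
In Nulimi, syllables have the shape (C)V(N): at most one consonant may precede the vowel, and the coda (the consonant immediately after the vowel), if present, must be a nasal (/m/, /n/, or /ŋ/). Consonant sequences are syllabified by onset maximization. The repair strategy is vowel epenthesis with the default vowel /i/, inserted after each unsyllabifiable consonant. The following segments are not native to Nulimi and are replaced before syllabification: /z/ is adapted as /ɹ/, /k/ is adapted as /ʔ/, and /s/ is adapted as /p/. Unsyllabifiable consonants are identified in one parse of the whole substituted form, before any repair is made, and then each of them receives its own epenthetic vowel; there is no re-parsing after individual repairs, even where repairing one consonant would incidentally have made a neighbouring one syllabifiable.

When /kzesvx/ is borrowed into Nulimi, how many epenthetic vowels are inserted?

After substitution the input is /ʔɹepvx/.
The unsyllabifiable consonants are /ʔ/, /p/, /v/, /x/; each receives one epenthetic vowel.

4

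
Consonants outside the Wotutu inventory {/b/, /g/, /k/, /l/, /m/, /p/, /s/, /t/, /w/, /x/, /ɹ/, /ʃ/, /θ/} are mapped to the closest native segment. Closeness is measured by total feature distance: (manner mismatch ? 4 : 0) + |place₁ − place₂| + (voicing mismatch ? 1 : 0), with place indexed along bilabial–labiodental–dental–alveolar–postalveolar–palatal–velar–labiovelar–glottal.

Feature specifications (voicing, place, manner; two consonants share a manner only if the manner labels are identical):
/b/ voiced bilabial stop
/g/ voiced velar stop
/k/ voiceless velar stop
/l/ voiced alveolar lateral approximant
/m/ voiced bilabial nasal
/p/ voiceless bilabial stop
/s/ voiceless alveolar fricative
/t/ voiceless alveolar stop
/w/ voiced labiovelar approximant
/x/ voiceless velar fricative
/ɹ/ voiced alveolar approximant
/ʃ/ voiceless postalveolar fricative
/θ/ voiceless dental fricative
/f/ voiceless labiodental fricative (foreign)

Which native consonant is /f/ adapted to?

/θ/ is closest: same manner (fricative), place distance 1 (labiodental→dental), same voicing; total 1. Next closest is /s/ at distance 2.

θ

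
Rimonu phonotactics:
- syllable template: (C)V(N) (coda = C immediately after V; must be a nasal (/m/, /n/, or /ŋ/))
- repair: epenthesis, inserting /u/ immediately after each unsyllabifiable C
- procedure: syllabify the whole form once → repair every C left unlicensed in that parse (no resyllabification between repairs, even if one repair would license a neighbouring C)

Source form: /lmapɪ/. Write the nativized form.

Under (C)V(N), the unsyllabifiable consonants are /l/ (only a nasal (/m/, /n/, or /ŋ/) is licensed in coda position; onsets are limited to one consonant).
Each unlicensed consonant becomes the onset of a new syllable: /l/ → /lu/.

lumapɪ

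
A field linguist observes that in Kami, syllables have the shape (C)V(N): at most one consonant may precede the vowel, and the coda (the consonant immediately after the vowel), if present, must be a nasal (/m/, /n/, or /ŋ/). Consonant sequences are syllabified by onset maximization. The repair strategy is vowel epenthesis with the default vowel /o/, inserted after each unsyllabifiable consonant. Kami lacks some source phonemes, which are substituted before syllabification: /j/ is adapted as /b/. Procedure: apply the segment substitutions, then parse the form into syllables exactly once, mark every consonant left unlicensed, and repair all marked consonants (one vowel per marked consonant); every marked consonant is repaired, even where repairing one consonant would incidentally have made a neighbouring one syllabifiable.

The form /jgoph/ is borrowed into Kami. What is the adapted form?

Substitution: /j/ → /b/, giving /bgoph/.
Syllabifying with onset maximization leaves /b/, /p/, /h/ stranded (only a nasal (/m/, /n/, or /ŋ/) is licensed in coda position; onsets are limited to one consonant).
Epenthesis after each stranded consonant: /b/ → /bo/, /p/ → /po/, /h/ → /ho/.

bogopoho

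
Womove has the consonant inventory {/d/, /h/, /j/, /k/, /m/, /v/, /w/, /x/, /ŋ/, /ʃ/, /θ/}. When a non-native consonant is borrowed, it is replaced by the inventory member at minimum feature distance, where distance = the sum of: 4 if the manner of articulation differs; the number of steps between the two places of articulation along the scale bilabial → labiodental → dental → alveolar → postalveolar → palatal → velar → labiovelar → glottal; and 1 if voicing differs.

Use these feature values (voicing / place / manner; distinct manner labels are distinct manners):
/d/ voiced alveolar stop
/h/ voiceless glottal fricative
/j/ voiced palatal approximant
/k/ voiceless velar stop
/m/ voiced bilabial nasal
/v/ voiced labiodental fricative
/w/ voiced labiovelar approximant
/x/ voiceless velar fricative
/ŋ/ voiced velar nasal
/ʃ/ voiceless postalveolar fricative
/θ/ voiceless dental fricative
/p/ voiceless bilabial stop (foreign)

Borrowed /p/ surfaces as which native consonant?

d

/d/ is closest: same manner (stop), place distance 3 (bilabial→alveolar), voicing differs (+1); total 4. Next closest is /m/ at distance 5.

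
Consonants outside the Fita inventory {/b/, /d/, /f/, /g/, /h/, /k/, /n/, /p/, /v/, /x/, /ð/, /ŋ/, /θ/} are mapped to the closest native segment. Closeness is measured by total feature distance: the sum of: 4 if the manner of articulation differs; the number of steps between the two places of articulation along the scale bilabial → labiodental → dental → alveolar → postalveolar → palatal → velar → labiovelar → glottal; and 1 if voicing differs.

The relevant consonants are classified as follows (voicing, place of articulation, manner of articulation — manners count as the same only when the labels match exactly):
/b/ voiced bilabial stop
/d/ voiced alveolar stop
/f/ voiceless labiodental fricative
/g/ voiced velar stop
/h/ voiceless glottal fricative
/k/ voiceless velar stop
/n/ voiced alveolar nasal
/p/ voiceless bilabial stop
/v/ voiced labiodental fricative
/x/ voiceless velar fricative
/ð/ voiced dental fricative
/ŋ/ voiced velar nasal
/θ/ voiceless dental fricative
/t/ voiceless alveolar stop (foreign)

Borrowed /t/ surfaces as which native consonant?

d

/d/ is closest: same manner (stop), place distance 0 (alveolar→alveolar), voicing differs (+1); total 1. Next closest is /k/ at distance 3.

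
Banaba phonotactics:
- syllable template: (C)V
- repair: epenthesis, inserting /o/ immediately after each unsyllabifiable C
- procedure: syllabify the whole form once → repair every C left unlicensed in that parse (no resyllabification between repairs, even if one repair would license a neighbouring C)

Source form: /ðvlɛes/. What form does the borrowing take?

Under (C)V, the unsyllabifiable consonants are /ð/, /v/, /s/ (no codas are permitted; onsets are limited to one consonant).
Epenthesis after each stranded consonant: /ð/ → /ðo/, /v/ → /vo/, /s/ → /so/.

ðovolɛeso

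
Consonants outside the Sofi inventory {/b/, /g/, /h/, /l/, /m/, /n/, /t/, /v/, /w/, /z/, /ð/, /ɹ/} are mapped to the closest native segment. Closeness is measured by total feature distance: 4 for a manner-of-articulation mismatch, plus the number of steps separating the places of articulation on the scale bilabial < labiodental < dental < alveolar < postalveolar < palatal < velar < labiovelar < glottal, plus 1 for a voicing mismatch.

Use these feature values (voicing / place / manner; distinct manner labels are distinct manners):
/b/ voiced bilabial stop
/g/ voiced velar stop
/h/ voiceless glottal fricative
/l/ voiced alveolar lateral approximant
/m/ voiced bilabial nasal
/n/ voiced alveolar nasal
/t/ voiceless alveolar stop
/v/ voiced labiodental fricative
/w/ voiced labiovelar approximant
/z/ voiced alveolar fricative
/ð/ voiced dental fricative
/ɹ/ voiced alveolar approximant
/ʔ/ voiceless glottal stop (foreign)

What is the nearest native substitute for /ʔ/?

/g/ is closest: same manner (stop), place distance 2 (glottal→velar), voicing differs (+1); total 3. Next closest is /h/ at distance 4.

g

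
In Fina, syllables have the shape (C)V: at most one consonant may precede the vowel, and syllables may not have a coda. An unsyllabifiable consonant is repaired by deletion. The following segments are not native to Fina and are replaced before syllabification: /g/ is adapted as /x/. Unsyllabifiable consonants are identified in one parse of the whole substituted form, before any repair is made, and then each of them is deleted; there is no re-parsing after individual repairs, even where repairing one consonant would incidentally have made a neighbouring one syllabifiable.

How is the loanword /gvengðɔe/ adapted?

Substitution: /g/ → /x/, giving /xvenxðɔe/.
Under (C)V, the unsyllabifiable consonants are /x/, /n/, /x/ (no codas are permitted; onsets are limited to one consonant).
Each unlicensed consonant is deleted: /x/, /n/, /x/.

veðɔe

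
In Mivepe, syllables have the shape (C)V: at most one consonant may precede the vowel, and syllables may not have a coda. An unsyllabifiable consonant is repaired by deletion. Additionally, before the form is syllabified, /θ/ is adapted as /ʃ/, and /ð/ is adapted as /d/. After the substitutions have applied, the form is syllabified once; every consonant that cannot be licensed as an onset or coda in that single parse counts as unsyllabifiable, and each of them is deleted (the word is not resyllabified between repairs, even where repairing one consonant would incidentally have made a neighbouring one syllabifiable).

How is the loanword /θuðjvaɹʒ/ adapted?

ʃuva

Substitution: /θ/ → /ʃ/, /ð/ → /d/, giving /ʃudjvaɹʒ/.
The consonants /d/, /j/, /ɹ/, /ʒ/ cannot be parsed into a legal (C)V syllable (no codas are permitted; onsets are limited to one consonant).
Deleting the stranded consonants removes /d/, /j/, /ɹ/, /ʒ/.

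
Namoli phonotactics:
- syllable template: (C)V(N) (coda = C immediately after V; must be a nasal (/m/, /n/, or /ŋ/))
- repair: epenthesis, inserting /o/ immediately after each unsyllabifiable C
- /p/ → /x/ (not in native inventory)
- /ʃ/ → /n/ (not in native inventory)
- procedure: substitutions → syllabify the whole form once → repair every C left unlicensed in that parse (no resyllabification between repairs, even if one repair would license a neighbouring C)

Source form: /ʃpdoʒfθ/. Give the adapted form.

noxodoʒofoθo

Substitution: /ʃ/ → /n/, /p/ → /x/, giving /nxdoʒfθ/.
The consonants /n/, /x/, /ʒ/, /f/, /θ/ cannot be parsed into a legal (C)V(N) syllable (only a nasal (/m/, /n/, or /ŋ/) is licensed in coda position; onsets are limited to one consonant).
Each unlicensed consonant becomes the onset of a new syllable: /n/ → /no/, /x/ → /xo/, /ʒ/ → /ʒo/, /f/ → /fo/, /θ/ → /θo/.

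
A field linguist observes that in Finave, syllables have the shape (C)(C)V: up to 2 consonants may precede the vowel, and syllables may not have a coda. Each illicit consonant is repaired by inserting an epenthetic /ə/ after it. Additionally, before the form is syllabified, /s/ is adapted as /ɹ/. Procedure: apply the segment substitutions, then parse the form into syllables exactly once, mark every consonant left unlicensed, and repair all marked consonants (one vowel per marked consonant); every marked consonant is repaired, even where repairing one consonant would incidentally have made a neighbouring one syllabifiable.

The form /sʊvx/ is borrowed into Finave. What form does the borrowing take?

ɹʊvəxə

Substitution: /s/ → /ɹ/, giving /ɹʊvx/.
Syllabifying with onset maximization leaves /v/, /x/ stranded (no codas are permitted; onsets may contain at most 2 consonants).
Inserting the epenthetic vowel yields /v/ → /və/, /x/ → /xə/.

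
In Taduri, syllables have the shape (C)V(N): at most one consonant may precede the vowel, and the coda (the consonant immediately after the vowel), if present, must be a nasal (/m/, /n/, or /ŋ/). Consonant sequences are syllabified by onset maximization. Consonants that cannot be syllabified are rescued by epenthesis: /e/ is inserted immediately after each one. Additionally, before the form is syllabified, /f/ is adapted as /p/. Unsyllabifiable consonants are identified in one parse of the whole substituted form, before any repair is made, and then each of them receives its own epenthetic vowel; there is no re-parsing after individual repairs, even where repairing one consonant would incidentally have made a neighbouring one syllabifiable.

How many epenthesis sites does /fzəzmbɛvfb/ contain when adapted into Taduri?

6

After substitution the input is /pzəzmbɛvpb/.
The unsyllabifiable consonants are /p/, /z/, /m/, /v/, /p/, /b/; each receives one epenthetic vowel.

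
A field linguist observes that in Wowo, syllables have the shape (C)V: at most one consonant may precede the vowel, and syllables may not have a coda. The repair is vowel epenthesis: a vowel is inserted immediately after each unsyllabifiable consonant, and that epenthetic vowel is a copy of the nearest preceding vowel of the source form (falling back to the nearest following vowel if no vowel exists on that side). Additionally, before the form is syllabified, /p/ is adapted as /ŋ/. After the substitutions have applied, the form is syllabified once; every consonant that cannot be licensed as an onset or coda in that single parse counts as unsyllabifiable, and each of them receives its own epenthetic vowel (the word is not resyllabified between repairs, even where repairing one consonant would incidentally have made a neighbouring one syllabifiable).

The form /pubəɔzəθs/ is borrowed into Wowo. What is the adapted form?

ŋubəɔzəθəsə

Substitution: /p/ → /ŋ/, giving /ŋubəɔzəθs/.
Syllabifying with onset maximization leaves /θ/, /s/ stranded (no codas are permitted; onsets are limited to one consonant).
Inserting the epenthetic vowel yields /θ/ → /θə/, /s/ → /sə/.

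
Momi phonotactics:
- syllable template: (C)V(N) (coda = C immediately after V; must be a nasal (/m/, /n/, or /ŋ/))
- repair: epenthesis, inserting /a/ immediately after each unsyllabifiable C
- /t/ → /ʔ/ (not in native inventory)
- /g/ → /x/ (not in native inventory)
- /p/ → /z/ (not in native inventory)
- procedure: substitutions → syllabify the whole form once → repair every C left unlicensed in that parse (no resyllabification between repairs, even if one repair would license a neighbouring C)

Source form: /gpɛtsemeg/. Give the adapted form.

xazɛʔasemexa

Substitution: /g/ → /x/, /p/ → /z/, /t/ → /ʔ/, giving /xzɛʔsemex/.
Syllabifying with onset maximization leaves /x/, /ʔ/, /x/ stranded (only a nasal (/m/, /n/, or /ŋ/) is licensed in coda position; onsets are limited to one consonant).
Epenthesis after each stranded consonant: /x/ → /xa/, /ʔ/ → /ʔa/, /x/ → /xa/.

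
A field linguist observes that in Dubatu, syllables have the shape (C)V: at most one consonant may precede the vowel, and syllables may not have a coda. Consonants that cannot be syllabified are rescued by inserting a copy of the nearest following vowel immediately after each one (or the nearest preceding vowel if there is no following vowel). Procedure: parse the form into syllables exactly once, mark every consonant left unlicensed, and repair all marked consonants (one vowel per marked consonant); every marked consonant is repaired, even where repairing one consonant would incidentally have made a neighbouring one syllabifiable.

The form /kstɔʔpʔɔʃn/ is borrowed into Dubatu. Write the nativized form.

kɔsɔtɔʔɔpɔʔɔʃɔnɔ

Under (C)V, the unsyllabifiable consonants are /k/, /s/, /ʔ/, /p/, /ʃ/, /n/ (no codas are permitted; onsets are limited to one consonant).
Inserting the epenthetic vowel yields /k/ → /kɔ/, /s/ → /sɔ/, /ʔ/ → /ʔɔ/, /p/ → /pɔ/, /ʃ/ → /ʃɔ/, /n/ → /nɔ/.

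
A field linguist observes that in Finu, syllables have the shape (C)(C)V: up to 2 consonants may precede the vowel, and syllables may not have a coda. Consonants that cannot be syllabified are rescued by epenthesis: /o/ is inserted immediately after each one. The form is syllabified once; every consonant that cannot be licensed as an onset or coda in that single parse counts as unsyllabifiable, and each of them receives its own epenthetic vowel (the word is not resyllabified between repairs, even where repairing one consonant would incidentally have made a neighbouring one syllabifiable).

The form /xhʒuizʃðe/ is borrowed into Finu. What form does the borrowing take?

The consonants /x/, /z/ cannot be parsed into a legal (C)(C)V syllable (no codas are permitted; onsets may contain at most 2 consonants).
Each unlicensed consonant becomes the onset of a new syllable: /x/ → /xo/, /z/ → /zo/.

xohʒuizoʃðe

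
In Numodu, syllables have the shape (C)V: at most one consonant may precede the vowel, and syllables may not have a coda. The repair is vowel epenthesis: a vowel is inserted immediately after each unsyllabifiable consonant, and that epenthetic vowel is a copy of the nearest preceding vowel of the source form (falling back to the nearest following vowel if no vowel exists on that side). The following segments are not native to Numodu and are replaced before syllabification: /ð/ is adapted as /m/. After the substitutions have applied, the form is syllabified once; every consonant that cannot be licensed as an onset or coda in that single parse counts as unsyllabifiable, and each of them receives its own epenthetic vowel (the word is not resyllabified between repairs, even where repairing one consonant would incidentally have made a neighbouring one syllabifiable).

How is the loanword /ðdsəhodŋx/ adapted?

Substitution: /ð/ → /m/, giving /mdsəhodŋx/.
The consonants /m/, /d/, /d/, /ŋ/, /x/ cannot be parsed into a legal (C)V syllable (no codas are permitted; onsets are limited to one consonant).
Inserting the epenthetic vowel yields /m/ → /mə/, /d/ → /də/, /d/ → /do/, /ŋ/ → /ŋo/, /x/ → /xo/.

mədəsəhodoŋoxo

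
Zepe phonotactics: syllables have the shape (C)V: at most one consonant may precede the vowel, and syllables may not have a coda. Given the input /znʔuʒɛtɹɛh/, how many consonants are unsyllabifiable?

Syllabifying with onset maximization leaves /z/, /n/, /t/, /h/ stranded (no codas are permitted; onsets are limited to one consonant).

4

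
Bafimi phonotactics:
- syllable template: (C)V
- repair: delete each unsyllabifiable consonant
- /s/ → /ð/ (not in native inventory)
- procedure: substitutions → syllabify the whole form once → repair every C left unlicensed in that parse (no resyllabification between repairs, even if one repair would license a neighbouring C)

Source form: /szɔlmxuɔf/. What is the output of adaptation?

zɔxuɔ

Substitution: /s/ → /ð/, giving /ðzɔlmxuɔf/.
Under (C)V, the unsyllabifiable consonants are /ð/, /l/, /m/, /f/ (no codas are permitted; onsets are limited to one consonant).
Deletion applies to /ð/, /l/, /m/, /f/.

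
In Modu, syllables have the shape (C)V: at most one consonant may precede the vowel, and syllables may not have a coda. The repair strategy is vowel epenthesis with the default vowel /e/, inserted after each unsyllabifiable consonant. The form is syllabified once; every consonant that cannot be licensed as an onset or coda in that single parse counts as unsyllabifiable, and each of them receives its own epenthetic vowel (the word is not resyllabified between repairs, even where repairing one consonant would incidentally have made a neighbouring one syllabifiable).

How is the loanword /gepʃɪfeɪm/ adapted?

The consonants /p/, /m/ cannot be parsed into a legal (C)V syllable (no codas are permitted; onsets are limited to one consonant).
Epenthesis after each stranded consonant: /p/ → /pe/, /m/ → /me/.

gepeʃɪfeɪme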